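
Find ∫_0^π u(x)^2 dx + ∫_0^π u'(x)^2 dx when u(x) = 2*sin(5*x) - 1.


||u||_{H^1(0,π)}^2 = -8/5 + 53*π

u'(x) = 10*cos(5*x).
Expand u² and (u')² and integrate term by term on (0, π), using: for integers n ≥ 1, ∫_0^π sin²(nx) dx = ∫_0^π cos²(nx) dx = π/2; for n ≠ n', ∫_0^π sin(nx)sin(n'x) dx = ∫_0^π cos(nx)cos(n'x) dx = 0; and by product-to-sum, ∫_0^π sin(nx)cos(n'x) dx = ½∫_0^π [sin((n+n')x) + sin((n−n')x)] dx, which is 0 when n+n' is even and 2n/(n²−n'²) when n+n' is odd (it need not vanish on (0, π)). For the constant mode: ∫_0^π 1 dx = π, ∫_0^π cos(nx) dx = 0, ∫_0^π sin(nx) dx = (1−(−1)^n)/n.
  u² squared terms: (-1)²·∫1 dx = 1·π = π;  (2)²·∫sin(5x)² dx = 4·π/2 = 2*π.
  u² cross terms: 2·(-1)·(2)·∫1·sin(5x) dx = -4·(2/5) = -8/5.
  So ∫_0^π u² dx = π + 2*π − 8/5 = -8/5 + 3*π.
  (u')² squared terms: (10)²·∫cos(5x)² dx = 100·π/2 = 50*π.
  So ∫_0^π (u')² dx = 50*π.
||u||_{H^1}^2 = (-8/5 + 3*π) + (50*π) = -8/5 + 53*π.


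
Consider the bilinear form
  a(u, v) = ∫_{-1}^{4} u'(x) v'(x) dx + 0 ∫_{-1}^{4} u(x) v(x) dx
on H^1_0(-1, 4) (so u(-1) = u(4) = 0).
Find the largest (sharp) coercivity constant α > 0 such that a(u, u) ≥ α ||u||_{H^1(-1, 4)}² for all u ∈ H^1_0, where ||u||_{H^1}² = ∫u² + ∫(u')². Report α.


α = π^2/(π^2 + 25)

Coercivity of a(·,·) on H^1_0(-1, 4) means a(u, u) ≥ α ||u||_{H^1}² for every u ∈ H^1_0.
The interval has length L = 5, and Poincaré/coercivity depend only on L. Here a(u, u) = ∫(u')² + (0)·∫u².
Here c = 0, so a(u,u) = ∫(u')² alone. The condition a(u,u) ≥ α||u||_{H^1}² reads (1−α)∫(u')² ≥ (α−c)∫u². Any admissible α is ≤ 1 (rapidly oscillating u have ∫u²/∫(u')² → 0), and α = 1 would force 0 ≥ (1−c)∫u², impossible since c < 1; so 1−α > 0. By the sharp Poincaré inequality on H^1_0 of an interval of length L, ∫(u')² ≥ (π/L)²∫u² with equality for the first sine mode sin(π(x−x₀)/L) (x₀ the left endpoint), so the inequality holds for all u iff (1−α)(π/L)² ≥ α − c, i.e. α ≤ ((π/L)² + c)/((π/L)² + 1) = (1 + c(L/π)²)/(1 + (L/π)²). (Direct route, valid since c ≤ 0: Poincaré gives c∫u² ≥ c(L/π)²∫(u')², so a(u,u) ≥ (1 + c(L/π)²)∫(u')², while ||u||_{H^1}² ≤ (1 + (L/π)²)∫(u')²; dividing yields the same α.) With (π/L)² = π^2/25 and c = 0, the largest admissible constant is α = ((π/L)² + c)/((π/L)² + 1).
Simplifying, α = π^2/(π^2 + 25).


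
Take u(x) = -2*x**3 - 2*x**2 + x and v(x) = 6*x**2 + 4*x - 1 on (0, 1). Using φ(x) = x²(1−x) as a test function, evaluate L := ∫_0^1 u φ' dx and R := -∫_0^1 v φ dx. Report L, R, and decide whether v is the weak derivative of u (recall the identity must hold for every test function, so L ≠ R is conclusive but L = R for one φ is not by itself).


LHS = 19/60, RHS = -19/60. No, v is not the weak derivative of u.

u(x) = -2*x**3 - 2*x**2 + x, classical derivative u'(x) = -6*x**2 - 4*x + 1.
φ(x) = x²(1−x), so φ'(x) = x*(2 - 3*x).
Note φ(0) = φ(1) = 0, so the boundary term u·φ vanishes.
LHS = ∫_0^1 u(x) φ'(x) dx = ∫_0^1 (6*x^5 + 2*x^4 - 7*x^3 + 2*x^2) dx. Term by term:
  ∫_0^1 6*x^5 dx = 1;  ∫_0^1 2*x^4 dx = 2/5;  ∫_0^1 -7*x^3 dx = -7/4;
  ∫_0^1 2*x^2 dx = 2/3.
Sum: 1 + 2/5 − 7/4 + 2/3 = 19/60.
So LHS = 19/60.
∫_0^1 v(x) φ(x) dx = ∫_0^1 (-6*x^5 + 2*x^4 + 5*x^3 - x^2) dx. Term by term:
  ∫_0^1 -6*x^5 dx = -1;  ∫_0^1 2*x^4 dx = 2/5;  ∫_0^1 5*x^3 dx = 5/4;
  ∫_0^1 -x^2 dx = -1/3.
Sum: -1 + 2/5 + 5/4 − 1/3 = 19/60.
So RHS = -∫_0^1 v(x) φ(x) dx = -19/60.
LHS − RHS = 19/30 ≠ 0, so the identity fails.
(For a valid weak derivative the identity must hold for EVERY test function, in particular this one. The failure shows v is NOT the weak derivative of u.)
Correct weak derivative would be u'(x) = -6*x**2 - 4*x + 1.


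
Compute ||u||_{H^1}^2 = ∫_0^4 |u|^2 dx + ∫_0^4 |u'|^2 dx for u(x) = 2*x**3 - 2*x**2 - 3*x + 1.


||u||_{H^1}^2 = 782392/105

The H^1 norm (squared) on an interval (0, L) is
  ||u||_{H^1}^2 = ∫_0^L u(x)^2 dx + ∫_0^L u'(x)^2 dx.
Compute u'(x) = 6*x**2 - 4*x - 3.
Then u(x)^2 = 4*x**6 - 8*x**5 - 8*x**4 + 16*x**3 + 5*x**2 - 6*x + 1 and u'(x)^2 = 36*x**4 - 48*x**3 - 20*x**2 + 24*x + 9.
Integrate each monomial from 0 to 4 using ∫_0^4 c·x^n dx = c·4^(n+1)/(n+1):
  ∫_0^4 u(x)^2 dx = ∫_0^4 (4*x^6 - 8*x^5 - 8*x^4 + 16*x^3 + 5*x^2 - 6*x + 1) dx. Term by term:
    ∫_0^4 4*x^6 dx = 65536/7;  ∫_0^4 -8*x^5 dx = -16384/3;  ∫_0^4 -8*x^4 dx = -8192/5;
    ∫_0^4 16*x^3 dx = 1024;  ∫_0^4 5*x^2 dx = 320/3;  ∫_0^4 -6*x dx = -48;
    ∫_0^4 1 dx = 4.
  Sum: 65536/7 − 16384/3 − 8192/5 + 1024 + 320/3 − 48 + 4 = 351668/105.
  ∫_0^4 u'(x)^2 dx = ∫_0^4 (36*x^4 - 48*x^3 - 20*x^2 + 24*x + 9) dx. Term by term:
    ∫_0^4 36*x^4 dx = 36864/5;  ∫_0^4 -48*x^3 dx = -3072;  ∫_0^4 -20*x^2 dx = -1280/3;
    ∫_0^4 24*x dx = 192;  ∫_0^4 9 dx = 36.
  Sum: 36864/5 − 3072 − 1280/3 + 192 + 36 = 61532/15.
Adding: ||u||_{H^1}^2 = 351668/105 + 61532/15 = 782392/105.


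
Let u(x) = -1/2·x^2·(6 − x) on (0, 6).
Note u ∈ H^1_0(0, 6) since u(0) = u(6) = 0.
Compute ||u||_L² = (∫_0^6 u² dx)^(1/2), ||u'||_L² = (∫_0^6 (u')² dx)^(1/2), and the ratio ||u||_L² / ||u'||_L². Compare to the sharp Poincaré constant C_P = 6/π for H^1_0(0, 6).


||u||_L² / ||u'||_L² = 3*sqrt(14)/7 < C_P = 6/π.

u(x) = -1/2·x^2·(6 − x), so u'(x) = 3*x*(x - 4)/2.
u(x) = -1/2·x^2·(6 − x) vanishes at x = 0 and x = 6, so u ∈ H^1_0(0, 6). Differentiate via the product rule and integrate the resulting polynomials term by term.
  ∫_0^6 u² dx = ∫_0^6 (x^6/4 - 3*x^5 + 9*x^4) dx. Term by term:
    ∫_0^6 x^6/4 dx = 69984/7;  ∫_0^6 -3*x^5 dx = -23328;  ∫_0^6 9*x^4 dx = 69984/5.
  Sum: 69984/7 − 23328 + 69984/5 = 23328/35.
  ∫_0^6 (u')² dx = ∫_0^6 (9*x^4/4 - 18*x^3 + 36*x^2) dx. Term by term:
    ∫_0^6 9*x^4/4 dx = 17496/5;  ∫_0^6 -18*x^3 dx = -5832;  ∫_0^6 36*x^2 dx = 2592.
  Sum: 17496/5 − 5832 + 2592 = 1296/5.
∫_0^6 u² dx = 23328/35, so ||u||_L² = 108*sqrt(70)/35.
∫_0^6 (u')² dx = 1296/5, so ||u'||_L² = 36*sqrt(5)/5.
Ratio ||u||_L² / ||u'||_L² = 3*sqrt(14)/7.
Sharp Poincaré constant on H^1_0(0, 6) is C_P = L/π = 6/π, achieved by sin(π/6·x).
A polynomial bump cannot attain the sharp Poincaré constant (only the first sine eigenfunction does), so the ratio is strictly less than C_P, consistent with ||u||_L² ≤ C_P ||u'||_L².


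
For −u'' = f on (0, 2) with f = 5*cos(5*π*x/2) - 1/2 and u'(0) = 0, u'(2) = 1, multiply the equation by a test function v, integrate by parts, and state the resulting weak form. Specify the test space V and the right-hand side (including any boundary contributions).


V = H^1(0, 2) (v unrestricted at boundary; u is determined up to an additive constant); weak form: ∫_0^2 u'v' dx = ∫_0^2 (5*cos(5*π*x/2) - 1/2) v dx + v(2) for all v ∈ V.

Multiply both sides by a test function v and integrate from 0 to 2:
  ∫_0^2 −u''(x) v(x) dx = ∫_0^2 f(x) v(x) dx.
Integrate the LHS by parts once:
  ∫_0^2 −u'' v dx = −[u'(x) v(x)]_0^2 + ∫_0^2 u'(x) v'(x) dx.
Thus ∫_0^2 u'(x) v'(x) dx = ∫_0^2 f(x) v(x) dx + [u'(x) v(x)]_0^2.
Choose V so that boundary terms are either known or forced to vanish.
u has inhomogeneous Neumann u'(0) = 0, u'(2) = 1. [u' v]_0^2 = (1)·v(2) − (0)·v(0) = v(2). Take V = H^1(0, 2); boundary term becomes part of RHS.
Weak formulation: find u (satisfying any essential BC) such that ∫_0^2 u'(x) v'(x) dx = ∫_0^2 f v dx + v(2) for all v ∈ V (Neumann data are natural BCs: they enter the RHS as boundary terms).
Substituting f(x) = 5*cos(5*π*x/2) - 1/2, the right-hand side is ∫_0^2 (5*cos(5*π*x/2) - 1/2) v dx + v(2).
Compatibility check (pure Neumann): taking v ≡ 1 ∈ V gives 0 = ∫_0^2 f dx + (1) − (0), i.e. ∫_0^2 f dx must equal u'(0) − u'(2) = -1. Indeed ∫_0^2 (5*cos(5*π*x/2) - 1/2) dx = -1, so the data are compatible. The solution is then unique only up to an additive constant (fix it e.g. by requiring ∫_0^2 u dx = 0).


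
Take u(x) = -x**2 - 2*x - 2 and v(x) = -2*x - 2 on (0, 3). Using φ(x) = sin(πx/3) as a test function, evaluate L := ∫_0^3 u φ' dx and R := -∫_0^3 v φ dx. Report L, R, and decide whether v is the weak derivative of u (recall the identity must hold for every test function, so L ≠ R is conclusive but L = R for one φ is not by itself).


LHS = 30/π, RHS = 30/π. Yes, v = u' weakly.

u(x) = -x**2 - 2*x - 2, classical derivative u'(x) = -2*x - 2.
φ(x) = sin(πx/3), so φ'(x) = π*cos(π*x/3)/3.
Note φ(0) = φ(3) = 0, so the boundary term u·φ vanishes.
LHS = ∫_0^3 u(x) φ'(x) dx = ∫_0^3 (-π*x^2*cos(π*x/3)/3 - 2*π*x*cos(π*x/3)/3 - 2*π*cos(π*x/3)/3) dx. Term by term:
  ∫_0^3 -2*π*cos(π*x/3)/3 dx = 0;  ∫_0^3 -2*π*x*cos(π*x/3)/3 dx = 12/π;  ∫_0^3 -π*x^2*cos(π*x/3)/3 dx = 18/π.
Sum: 0 + 12/π + 18/π = 30/π.
So LHS = 30/π.
∫_0^3 v(x) φ(x) dx = ∫_0^3 (-2*x*sin(π*x/3) - 2*sin(π*x/3)) dx. Term by term:
  ∫_0^3 -2*sin(π*x/3) dx = -12/π;  ∫_0^3 -2*x*sin(π*x/3) dx = -18/π.
Sum: -12/π − 18/π = -30/π.
So RHS = -∫_0^3 v(x) φ(x) dx = 30/π.
LHS = RHS, so the identity holds for this test φ.
Moreover u is smooth here and v(x) = u'(x) = -2*x - 2 pointwise, so the identity holds for every test function. Hence v is the weak derivative of u.


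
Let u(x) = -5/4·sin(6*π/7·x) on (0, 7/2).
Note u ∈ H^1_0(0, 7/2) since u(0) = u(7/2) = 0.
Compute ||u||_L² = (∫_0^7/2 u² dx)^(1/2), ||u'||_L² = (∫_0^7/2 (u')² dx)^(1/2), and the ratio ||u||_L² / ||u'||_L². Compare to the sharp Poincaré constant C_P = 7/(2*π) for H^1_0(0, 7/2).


||u||_L² / ||u'||_L² = 7/(6*π) < C_P = 7/(2*π).

u(x) = -5/4·sin(6*π/7·x), so u'(x) = -15*π*cos(6*π*x/7)/14.
Writing u(x) = A·sin(kπx/L) with A = -5/4 and k = 3, use ∫_0^L sin²(kπx/L) dx = L/2 and ∫_0^L cos²(kπx/L) dx = L/2.
u² = 25/16·sin²(6*π/7·x) and (u')² = 225*π^2/196·cos²(6*π/7·x), and each of sin², cos² integrates to L/2 = 7/4 over (0, 7/2).
∫_0^7/2 u² dx = 175/64, so ||u||_L² = 5*sqrt(7)/8.
∫_0^7/2 (u')² dx = 225*π^2/112, so ||u'||_L² = 15*sqrt(7)*π/28.
Ratio ||u||_L² / ||u'||_L² = 7/(6*π).
Sharp Poincaré constant on H^1_0(0, 7/2) is C_P = L/π = 7/(2*π), achieved by sin(2*π/7·x).
This is the k = 3 harmonic; the ratio L/(kπ) is strictly less than C_P = L/π, consistent with the sharp inequality ||u||_L² ≤ C_P ||u'||_L².


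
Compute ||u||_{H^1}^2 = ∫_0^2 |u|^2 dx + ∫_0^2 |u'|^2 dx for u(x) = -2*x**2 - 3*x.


||u||_{H^1}^2 = 3094/15

The H^1 norm (squared) on an interval (0, L) is
  ||u||_{H^1}^2 = ∫_0^L u(x)^2 dx + ∫_0^L u'(x)^2 dx.
Compute u'(x) = -4*x - 3.
Then u(x)^2 = 4*x**4 + 12*x**3 + 9*x**2 and u'(x)^2 = 16*x**2 + 24*x + 9.
Integrate each monomial from 0 to 2 using ∫_0^2 c·x^n dx = c·2^(n+1)/(n+1):
  ∫_0^2 u(x)^2 dx = ∫_0^2 (4*x^4 + 12*x^3 + 9*x^2) dx. Term by term:
    ∫_0^2 4*x^4 dx = 128/5;  ∫_0^2 12*x^3 dx = 48;  ∫_0^2 9*x^2 dx = 24.
  Sum: 128/5 + 48 + 24 = 488/5.
  ∫_0^2 u'(x)^2 dx = ∫_0^2 (16*x^2 + 24*x + 9) dx. Term by term:
    ∫_0^2 16*x^2 dx = 128/3;  ∫_0^2 24*x dx = 48;  ∫_0^2 9 dx = 18.
  Sum: 128/3 + 48 + 18 = 326/3.
Adding: ||u||_{H^1}^2 = 488/5 + 326/3 = 3094/15.


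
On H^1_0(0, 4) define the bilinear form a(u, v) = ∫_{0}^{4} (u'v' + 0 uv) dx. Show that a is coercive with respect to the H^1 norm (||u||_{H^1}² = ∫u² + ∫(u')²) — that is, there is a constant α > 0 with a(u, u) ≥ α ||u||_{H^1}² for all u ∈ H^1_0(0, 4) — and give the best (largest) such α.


α = π^2/(π^2 + 16)

Coercivity of a(·,·) on H^1_0(0, 4) means a(u, u) ≥ α ||u||_{H^1}² for every u ∈ H^1_0.
The interval has length L = 4, and Poincaré/coercivity depend only on L. Here a(u, u) = ∫(u')² + (0)·∫u².
Here c = 0, so a(u,u) = ∫(u')² alone. The condition a(u,u) ≥ α||u||_{H^1}² reads (1−α)∫(u')² ≥ (α−c)∫u². Any admissible α is ≤ 1 (rapidly oscillating u have ∫u²/∫(u')² → 0), and α = 1 would force 0 ≥ (1−c)∫u², impossible since c < 1; so 1−α > 0. By the sharp Poincaré inequality on H^1_0 of an interval of length L, ∫(u')² ≥ (π/L)²∫u² with equality for the first sine mode sin(π(x−x₀)/L) (x₀ the left endpoint), so the inequality holds for all u iff (1−α)(π/L)² ≥ α − c, i.e. α ≤ ((π/L)² + c)/((π/L)² + 1) = (1 + c(L/π)²)/(1 + (L/π)²). (Direct route, valid since c ≤ 0: Poincaré gives c∫u² ≥ c(L/π)²∫(u')², so a(u,u) ≥ (1 + c(L/π)²)∫(u')², while ||u||_{H^1}² ≤ (1 + (L/π)²)∫(u')²; dividing yields the same α.) With (π/L)² = π^2/16 and c = 0, the largest admissible constant is α = ((π/L)² + c)/((π/L)² + 1).
Simplifying, α = π^2/(π^2 + 16).


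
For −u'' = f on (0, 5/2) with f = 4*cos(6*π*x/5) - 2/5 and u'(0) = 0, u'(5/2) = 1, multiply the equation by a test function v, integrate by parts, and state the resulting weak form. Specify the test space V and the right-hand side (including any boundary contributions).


V = H^1(0, 5/2) (v unrestricted at boundary; u is determined up to an additive constant); weak form: ∫_0^5/2 u'v' dx = ∫_0^5/2 (4*cos(6*π*x/5) - 2/5) v dx + v(5/2) for all v ∈ V.

Multiply both sides by a test function v and integrate from 0 to 5/2:
  ∫_0^5/2 −u''(x) v(x) dx = ∫_0^5/2 f(x) v(x) dx.
Integrate the LHS by parts once:
  ∫_0^5/2 −u'' v dx = −[u'(x) v(x)]_0^5/2 + ∫_0^5/2 u'(x) v'(x) dx.
Thus ∫_0^5/2 u'(x) v'(x) dx = ∫_0^5/2 f(x) v(x) dx + [u'(x) v(x)]_0^5/2.
Choose V so that boundary terms are either known or forced to vanish.
u has inhomogeneous Neumann u'(0) = 0, u'(5/2) = 1. [u' v]_0^5/2 = (1)·v(5/2) − (0)·v(0) = v(5/2). Take V = H^1(0, 5/2); boundary term becomes part of RHS.
Weak formulation: find u (satisfying any essential BC) such that ∫_0^5/2 u'(x) v'(x) dx = ∫_0^5/2 f v dx + v(5/2) for all v ∈ V (Neumann data are natural BCs: they enter the RHS as boundary terms).
Substituting f(x) = 4*cos(6*π*x/5) - 2/5, the right-hand side is ∫_0^5/2 (4*cos(6*π*x/5) - 2/5) v dx + v(5/2).
Compatibility check (pure Neumann): taking v ≡ 1 ∈ V gives 0 = ∫_0^5/2 f dx + (1) − (0), i.e. ∫_0^5/2 f dx must equal u'(0) − u'(5/2) = -1. Indeed ∫_0^5/2 (4*cos(6*π*x/5) - 2/5) dx = -1, so the data are compatible. The solution is then unique only up to an additive constant (fix it e.g. by requiring ∫_0^5/2 u dx = 0).


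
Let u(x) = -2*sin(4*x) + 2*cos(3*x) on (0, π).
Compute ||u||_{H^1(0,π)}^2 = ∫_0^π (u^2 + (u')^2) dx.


||u||_{H^1(0,π)}^2 = -640/7 + 54*π

u'(x) = -6*sin(3*x) - 8*cos(4*x).
Expand u² and (u')² and integrate term by term on (0, π), using: for integers n ≥ 1, ∫_0^π sin²(nx) dx = ∫_0^π cos²(nx) dx = π/2; for n ≠ n', ∫_0^π sin(nx)sin(n'x) dx = ∫_0^π cos(nx)cos(n'x) dx = 0; and by product-to-sum, ∫_0^π sin(nx)cos(n'x) dx = ½∫_0^π [sin((n+n')x) + sin((n−n')x)] dx, which is 0 when n+n' is even and 2n/(n²−n'²) when n+n' is odd (it need not vanish on (0, π)).
  u² squared terms: (-2)²·∫sin(4x)² dx = 4·π/2 = 2*π;  (2)²·∫cos(3x)² dx = 4·π/2 = 2*π.
  u² cross terms: 2·(-2)·(2)·∫sin(4x)·cos(3x) dx = -8·(8/7) = -64/7.
  So ∫_0^π u² dx = 2*π + 2*π − 64/7 = -64/7 + 4*π.
  (u')² squared terms: (-8)²·∫cos(4x)² dx = 64·π/2 = 32*π;  (-6)²·∫sin(3x)² dx = 36·π/2 = 18*π.
  (u')² cross terms: 2·(-8)·(-6)·∫cos(4x)·sin(3x) dx = 96·(-6/7) = -576/7.
  So ∫_0^π (u')² dx = 32*π + 18*π − 576/7 = -576/7 + 50*π.
||u||_{H^1}^2 = (-64/7 + 4*π) + (-576/7 + 50*π) = -640/7 + 54*π.


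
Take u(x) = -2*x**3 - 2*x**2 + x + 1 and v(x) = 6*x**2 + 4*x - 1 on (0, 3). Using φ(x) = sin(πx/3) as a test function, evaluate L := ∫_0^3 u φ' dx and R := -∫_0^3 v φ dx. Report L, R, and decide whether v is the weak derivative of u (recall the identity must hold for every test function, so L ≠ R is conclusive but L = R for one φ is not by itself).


LHS = -648/π^3 + 192/π, RHS = -192/π + 648/π^3. No, v is not the weak derivative of u.

u(x) = -2*x**3 - 2*x**2 + x + 1, classical derivative u'(x) = -6*x**2 - 4*x + 1.
φ(x) = sin(πx/3), so φ'(x) = π*cos(π*x/3)/3.
Note φ(0) = φ(3) = 0, so the boundary term u·φ vanishes.
LHS = ∫_0^3 u(x) φ'(x) dx = ∫_0^3 (-2*π*x^3*cos(π*x/3)/3 - 2*π*x^2*cos(π*x/3)/3 + π*x*cos(π*x/3)/3 + π*cos(π*x/3)/3) dx. Term by term:
  ∫_0^3 π*cos(π*x/3)/3 dx = 0;  ∫_0^3 -2*π*x^2*cos(π*x/3)/3 dx = 36/π;  ∫_0^3 -2*π*x^3*cos(π*x/3)/3 dx = -648/π^3 + 162/π;
  ∫_0^3 π*x*cos(π*x/3)/3 dx = -6/π.
Sum: 0 + 36/π + -648/π^3 + 162/π − 6/π = -648/π^3 + 192/π.
So LHS = -648/π^3 + 192/π.
∫_0^3 v(x) φ(x) dx = ∫_0^3 (6*x^2*sin(π*x/3) + 4*x*sin(π*x/3) - sin(π*x/3)) dx. Term by term:
  ∫_0^3 -sin(π*x/3) dx = -6/π;  ∫_0^3 4*x*sin(π*x/3) dx = 36/π;  ∫_0^3 6*x^2*sin(π*x/3) dx = -648/π^3 + 162/π.
Sum: -6/π + 36/π + -648/π^3 + 162/π = -648/π^3 + 192/π.
So RHS = -∫_0^3 v(x) φ(x) dx = -192/π + 648/π^3.
LHS − RHS = -1296/π^3 + 384/π ≠ 0, so the identity fails.
(For a valid weak derivative the identity must hold for EVERY test function, in particular this one. The failure shows v is NOT the weak derivative of u.)
Correct weak derivative would be u'(x) = -6*x**2 - 4*x + 1.


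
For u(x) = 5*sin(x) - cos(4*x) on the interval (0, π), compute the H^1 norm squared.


||u||_{H^1(0,π)}^2 = 68/3 + 67*π/2

u'(x) = 4*sin(4*x) + 5*cos(x).
Expand u² and (u')² and integrate term by term on (0, π), using: for integers n ≥ 1, ∫_0^π sin²(nx) dx = ∫_0^π cos²(nx) dx = π/2; for n ≠ n', ∫_0^π sin(nx)sin(n'x) dx = ∫_0^π cos(nx)cos(n'x) dx = 0; and by product-to-sum, ∫_0^π sin(nx)cos(n'x) dx = ½∫_0^π [sin((n+n')x) + sin((n−n')x)] dx, which is 0 when n+n' is even and 2n/(n²−n'²) when n+n' is odd (it need not vanish on (0, π)).
  u² squared terms: (-1)²·∫cos(4x)² dx = 1·π/2 = π/2;  (5)²·∫sin(x)² dx = 25·π/2 = 25*π/2.
  u² cross terms: 2·(-1)·(5)·∫cos(4x)·sin(x) dx = -10·(-2/15) = 4/3.
  So ∫_0^π u² dx = π/2 + 25*π/2 + 4/3 = 4/3 + 13*π.
  (u')² squared terms: (4)²·∫sin(4x)² dx = 16·π/2 = 8*π;  (5)²·∫cos(x)² dx = 25·π/2 = 25*π/2.
  (u')² cross terms: 2·(4)·(5)·∫sin(4x)·cos(x) dx = 40·(8/15) = 64/3.
  So ∫_0^π (u')² dx = 8*π + 25*π/2 + 64/3 = 64/3 + 41*π/2.
||u||_{H^1}^2 = (4/3 + 13*π) + (64/3 + 41*π/2) = 68/3 + 67*π/2.


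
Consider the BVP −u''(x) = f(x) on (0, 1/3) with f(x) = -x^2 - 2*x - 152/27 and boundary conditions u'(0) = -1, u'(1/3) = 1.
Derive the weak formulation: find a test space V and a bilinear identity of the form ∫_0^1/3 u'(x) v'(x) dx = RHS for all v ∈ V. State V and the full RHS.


V = H^1(0, 1/3) (v unrestricted at boundary; u is determined up to an additive constant); weak form: ∫_0^1/3 u'v' dx = ∫_0^1/3 (-x^2 - 2*x - 152/27) v dx + v(1/3) + v(0) for all v ∈ V.

Multiply both sides by a test function v and integrate from 0 to 1/3:
  ∫_0^1/3 −u''(x) v(x) dx = ∫_0^1/3 f(x) v(x) dx.
Integrate the LHS by parts once:
  ∫_0^1/3 −u'' v dx = −[u'(x) v(x)]_0^1/3 + ∫_0^1/3 u'(x) v'(x) dx.
Thus ∫_0^1/3 u'(x) v'(x) dx = ∫_0^1/3 f(x) v(x) dx + [u'(x) v(x)]_0^1/3.
Choose V so that boundary terms are either known or forced to vanish.
u has inhomogeneous Neumann u'(0) = -1, u'(1/3) = 1. [u' v]_0^1/3 = (1)·v(1/3) − (-1)·v(0) = v(1/3) + v(0). Take V = H^1(0, 1/3); boundary term becomes part of RHS.
Weak formulation: find u (satisfying any essential BC) such that ∫_0^1/3 u'(x) v'(x) dx = ∫_0^1/3 f v dx + v(1/3) + v(0) for all v ∈ V (Neumann data are natural BCs: they enter the RHS as boundary terms).
Substituting f(x) = -x^2 - 2*x - 152/27, the right-hand side is ∫_0^1/3 (-x^2 - 2*x - 152/27) v dx + v(1/3) + v(0).
Compatibility check (pure Neumann): taking v ≡ 1 ∈ V gives 0 = ∫_0^1/3 f dx + (1) − (-1), i.e. ∫_0^1/3 f dx must equal u'(0) − u'(1/3) = -2. Indeed ∫_0^1/3 (-x^2 - 2*x - 152/27) dx = -2, so the data are compatible. The solution is then unique only up to an additive constant (fix it e.g. by requiring ∫_0^1/3 u dx = 0).


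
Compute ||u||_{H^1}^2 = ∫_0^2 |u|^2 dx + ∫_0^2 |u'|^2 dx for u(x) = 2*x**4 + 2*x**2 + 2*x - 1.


||u||_{H^1}^2 = 716854/315

The H^1 norm (squared) on an interval (0, L) is
  ||u||_{H^1}^2 = ∫_0^L u(x)^2 dx + ∫_0^L u'(x)^2 dx.
Compute u'(x) = 8*x**3 + 4*x + 2.
Then u(x)^2 = 4*x**8 + 8*x**6 + 8*x**5 + 8*x**3 - 4*x + 1 and u'(x)^2 = 64*x**6 + 64*x**4 + 32*x**3 + 16*x**2 + 16*x + 4.
Integrate each monomial from 0 to 2 using ∫_0^2 c·x^n dx = c·2^(n+1)/(n+1):
  ∫_0^2 u(x)^2 dx = ∫_0^2 (4*x^8 + 8*x^6 + 8*x^5 + 8*x^3 - 4*x + 1) dx. Term by term:
    ∫_0^2 4*x^8 dx = 2048/9;  ∫_0^2 8*x^6 dx = 1024/7;  ∫_0^2 8*x^5 dx = 256/3;
    ∫_0^2 8*x^3 dx = 32;  ∫_0^2 -4*x dx = -8;  ∫_0^2 1 dx = 2.
  Sum: 2048/9 + 1024/7 + 256/3 + 32 − 8 + 2 = 30566/63.
  ∫_0^2 u'(x)^2 dx = ∫_0^2 (64*x^6 + 64*x^4 + 32*x^3 + 16*x^2 + 16*x + 4) dx. Term by term:
    ∫_0^2 64*x^6 dx = 8192/7;  ∫_0^2 64*x^4 dx = 2048/5;  ∫_0^2 32*x^3 dx = 128;
    ∫_0^2 16*x^2 dx = 128/3;  ∫_0^2 16*x dx = 32;  ∫_0^2 4 dx = 8.
  Sum: 8192/7 + 2048/5 + 128 + 128/3 + 32 + 8 = 188008/105.
Adding: ||u||_{H^1}^2 = 30566/63 + 188008/105 = 716854/315.


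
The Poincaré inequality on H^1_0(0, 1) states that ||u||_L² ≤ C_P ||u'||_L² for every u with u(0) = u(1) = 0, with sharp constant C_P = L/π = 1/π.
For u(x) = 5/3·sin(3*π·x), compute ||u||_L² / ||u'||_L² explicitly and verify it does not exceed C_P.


||u||_L² / ||u'||_L² = 1/(3*π) < C_P = 1/π.

u(x) = 5/3·sin(3*π·x), so u'(x) = 5*π*cos(3*π*x).
Writing u(x) = A·sin(kπx/L) with A = 5/3 and k = 3, use ∫_0^L sin²(kπx/L) dx = L/2 and ∫_0^L cos²(kπx/L) dx = L/2.
u² = 25/9·sin²(3*π·x) and (u')² = 25*π^2·cos²(3*π·x), and each of sin², cos² integrates to L/2 = 1/2 over (0, 1).
∫_0^1 u² dx = 25/18, so ||u||_L² = 5*sqrt(2)/6.
∫_0^1 (u')² dx = 25*π^2/2, so ||u'||_L² = 5*sqrt(2)*π/2.
Ratio ||u||_L² / ||u'||_L² = 1/(3*π).
Sharp Poincaré constant on H^1_0(0, 1) is C_P = L/π = 1/π, achieved by sin(π·x).
This is the k = 3 harmonic; the ratio L/(kπ) is strictly less than C_P = L/π, consistent with the sharp inequality ||u||_L² ≤ C_P ||u'||_L².


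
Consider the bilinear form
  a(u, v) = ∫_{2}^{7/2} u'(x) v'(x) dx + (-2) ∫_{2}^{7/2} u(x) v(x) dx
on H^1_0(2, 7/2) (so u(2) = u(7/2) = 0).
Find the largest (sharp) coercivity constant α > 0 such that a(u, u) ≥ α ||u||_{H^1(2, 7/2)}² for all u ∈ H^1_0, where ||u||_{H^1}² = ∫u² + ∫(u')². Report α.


α = 2*(-9 + 2*π^2)/(9 + 4*π^2)

Coercivity of a(·,·) on H^1_0(2, 7/2) means a(u, u) ≥ α ||u||_{H^1}² for every u ∈ H^1_0.
The interval has length L = 3/2, and Poincaré/coercivity depend only on L. Here a(u, u) = ∫(u')² + (-2)·∫u².
Here c = -2 < 0 with |c| < (π/L)² = 4*π^2/9, so coercivity still holds. The condition a(u,u) ≥ α||u||_{H^1}² reads (1−α)∫(u')² ≥ (α−c)∫u². Any admissible α is ≤ 1 (rapidly oscillating u have ∫u²/∫(u')² → 0), and α = 1 would force 0 ≥ (1−c)∫u², impossible since c < 1; so 1−α > 0. By the sharp Poincaré inequality on H^1_0 of an interval of length L, ∫(u')² ≥ (π/L)²∫u² with equality for the first sine mode sin(π(x−x₀)/L) (x₀ the left endpoint), so the inequality holds for all u iff (1−α)(π/L)² ≥ α − c, i.e. α ≤ ((π/L)² + c)/((π/L)² + 1) = (1 + c(L/π)²)/(1 + (L/π)²). (Direct route, valid since c ≤ 0: Poincaré gives c∫u² ≥ c(L/π)²∫(u')², so a(u,u) ≥ (1 + c(L/π)²)∫(u')², while ||u||_{H^1}² ≤ (1 + (L/π)²)∫(u')²; dividing yields the same α.) With (π/L)² = 4*π^2/9 and c = -2, the largest admissible constant is α = ((π/L)² + c)/((π/L)² + 1).
Simplifying, α = 2*(-9 + 2*π^2)/(9 + 4*π^2).


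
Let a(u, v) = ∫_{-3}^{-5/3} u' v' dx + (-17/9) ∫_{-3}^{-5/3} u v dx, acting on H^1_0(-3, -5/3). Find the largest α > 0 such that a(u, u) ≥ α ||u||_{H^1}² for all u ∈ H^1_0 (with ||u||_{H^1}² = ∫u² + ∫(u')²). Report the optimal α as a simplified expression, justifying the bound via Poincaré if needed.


α = (-272 + 81*π^2)/(9*(16 + 9*π^2))

Coercivity of a(·,·) on H^1_0(-3, -5/3) means a(u, u) ≥ α ||u||_{H^1}² for every u ∈ H^1_0.
The interval has length L = 4/3, and Poincaré/coercivity depend only on L. Here a(u, u) = ∫(u')² + (-17/9)·∫u².
Here c = -17/9 < 0 with |c| < (π/L)² = 9*π^2/16, so coercivity still holds. The condition a(u,u) ≥ α||u||_{H^1}² reads (1−α)∫(u')² ≥ (α−c)∫u². Any admissible α is ≤ 1 (rapidly oscillating u have ∫u²/∫(u')² → 0), and α = 1 would force 0 ≥ (1−c)∫u², impossible since c < 1; so 1−α > 0. By the sharp Poincaré inequality on H^1_0 of an interval of length L, ∫(u')² ≥ (π/L)²∫u² with equality for the first sine mode sin(π(x−x₀)/L) (x₀ the left endpoint), so the inequality holds for all u iff (1−α)(π/L)² ≥ α − c, i.e. α ≤ ((π/L)² + c)/((π/L)² + 1) = (1 + c(L/π)²)/(1 + (L/π)²). (Direct route, valid since c ≤ 0: Poincaré gives c∫u² ≥ c(L/π)²∫(u')², so a(u,u) ≥ (1 + c(L/π)²)∫(u')², while ||u||_{H^1}² ≤ (1 + (L/π)²)∫(u')²; dividing yields the same α.) With (π/L)² = 9*π^2/16 and c = -17/9, the largest admissible constant is α = ((π/L)² + c)/((π/L)² + 1).
Simplifying, α = (-272 + 81*π^2)/(9*(16 + 9*π^2)).


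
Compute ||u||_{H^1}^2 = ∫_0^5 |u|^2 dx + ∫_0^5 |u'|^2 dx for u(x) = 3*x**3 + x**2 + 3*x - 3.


||u||_{H^1}^2 = 3882440/21

The H^1 norm (squared) on an interval (0, L) is
  ||u||_{H^1}^2 = ∫_0^L u(x)^2 dx + ∫_0^L u'(x)^2 dx.
Compute u'(x) = 9*x**2 + 2*x + 3.
Then u(x)^2 = 9*x**6 + 6*x**5 + 19*x**4 - 12*x**3 + 3*x**2 - 18*x + 9 and u'(x)^2 = 81*x**4 + 36*x**3 + 58*x**2 + 12*x + 9.
Integrate each monomial from 0 to 5 using ∫_0^5 c·x^n dx = c·5^(n+1)/(n+1):
  ∫_0^5 u(x)^2 dx = ∫_0^5 (9*x^6 + 6*x^5 + 19*x^4 - 12*x^3 + 3*x^2 - 18*x + 9) dx. Term by term:
    ∫_0^5 9*x^6 dx = 703125/7;  ∫_0^5 6*x^5 dx = 15625;  ∫_0^5 19*x^4 dx = 11875;
    ∫_0^5 -12*x^3 dx = -1875;  ∫_0^5 3*x^2 dx = 125;  ∫_0^5 -18*x dx = -225;
    ∫_0^5 9 dx = 45.
  Sum: 703125/7 + 15625 + 11875 − 1875 + 125 − 225 + 45 = 882115/7.
  ∫_0^5 u'(x)^2 dx = ∫_0^5 (81*x^4 + 36*x^3 + 58*x^2 + 12*x + 9) dx. Term by term:
    ∫_0^5 81*x^4 dx = 50625;  ∫_0^5 36*x^3 dx = 5625;  ∫_0^5 58*x^2 dx = 7250/3;
    ∫_0^5 12*x dx = 150;  ∫_0^5 9 dx = 45.
  Sum: 50625 + 5625 + 7250/3 + 150 + 45 = 176585/3.
Adding: ||u||_{H^1}^2 = 882115/7 + 176585/3 = 3882440/21.


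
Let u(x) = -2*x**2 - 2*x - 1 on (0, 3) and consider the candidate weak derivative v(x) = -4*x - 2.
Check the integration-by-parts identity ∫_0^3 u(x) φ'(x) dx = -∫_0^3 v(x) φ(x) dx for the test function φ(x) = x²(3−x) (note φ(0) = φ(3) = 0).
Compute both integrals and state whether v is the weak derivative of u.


LHS = 621/10, RHS = 621/10. Yes, v = u' weakly.

u(x) = -2*x**2 - 2*x - 1, classical derivative u'(x) = -4*x - 2.
φ(x) = x²(3−x), so φ'(x) = 3*x*(2 - x).
Note φ(0) = φ(3) = 0, so the boundary term u·φ vanishes.
LHS = ∫_0^3 u(x) φ'(x) dx = ∫_0^3 (6*x^4 - 6*x^3 - 9*x^2 - 6*x) dx. Term by term:
  ∫_0^3 6*x^4 dx = 1458/5;  ∫_0^3 -6*x^3 dx = -243/2;  ∫_0^3 -9*x^2 dx = -81;
  ∫_0^3 -6*x dx = -27.
Sum: 1458/5 − 243/2 − 81 − 27 = 621/10.
So LHS = 621/10.
∫_0^3 v(x) φ(x) dx = ∫_0^3 (4*x^4 - 10*x^3 - 6*x^2) dx. Term by term:
  ∫_0^3 4*x^4 dx = 972/5;  ∫_0^3 -10*x^3 dx = -405/2;  ∫_0^3 -6*x^2 dx = -54.
Sum: 972/5 − 405/2 − 54 = -621/10.
So RHS = -∫_0^3 v(x) φ(x) dx = 621/10.
LHS = RHS, so the identity holds for this test φ.
Moreover u is smooth here and v(x) = u'(x) = -4*x - 2 pointwise, so the identity holds for every test function. Hence v is the weak derivative of u.


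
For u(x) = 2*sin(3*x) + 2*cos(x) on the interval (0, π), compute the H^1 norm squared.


||u||_{H^1(0,π)}^2 = 24*π

u'(x) = -2*sin(x) + 6*cos(3*x).
Expand u² and (u')² and integrate term by term on (0, π), using: for integers n ≥ 1, ∫_0^π sin²(nx) dx = ∫_0^π cos²(nx) dx = π/2; for n ≠ n', ∫_0^π sin(nx)sin(n'x) dx = ∫_0^π cos(nx)cos(n'x) dx = 0; and by product-to-sum, ∫_0^π sin(nx)cos(n'x) dx = ½∫_0^π [sin((n+n')x) + sin((n−n')x)] dx, which is 0 when n+n' is even and 2n/(n²−n'²) when n+n' is odd (it need not vanish on (0, π)).
  u² squared terms: (2)²·∫cos(x)² dx = 4·π/2 = 2*π;  (2)²·∫sin(3x)² dx = 4·π/2 = 2*π.
  u² cross terms: 2·(2)·(2)·∫cos(x)·sin(3x) dx = 8·(0) = 0.
  So ∫_0^π u² dx = 2*π + 2*π + 0 = 4*π.
  (u')² squared terms: (-2)²·∫sin(x)² dx = 4·π/2 = 2*π;  (6)²·∫cos(3x)² dx = 36·π/2 = 18*π.
  (u')² cross terms: 2·(-2)·(6)·∫sin(x)·cos(3x) dx = -24·(0) = 0.
  So ∫_0^π (u')² dx = 2*π + 18*π + 0 = 20*π.
||u||_{H^1}^2 = (4*π) + (20*π) = 24*π.


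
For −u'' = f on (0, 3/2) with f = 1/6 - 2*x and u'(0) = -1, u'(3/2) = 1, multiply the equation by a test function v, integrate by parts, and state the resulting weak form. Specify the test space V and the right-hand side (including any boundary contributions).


V = H^1(0, 3/2) (v unrestricted at boundary; u is determined up to an additive constant); weak form: ∫_0^3/2 u'v' dx = ∫_0^3/2 (1/6 - 2*x) v dx + v(3/2) + v(0) for all v ∈ V.

Multiply both sides by a test function v and integrate from 0 to 3/2:
  ∫_0^3/2 −u''(x) v(x) dx = ∫_0^3/2 f(x) v(x) dx.
Integrate the LHS by parts once:
  ∫_0^3/2 −u'' v dx = −[u'(x) v(x)]_0^3/2 + ∫_0^3/2 u'(x) v'(x) dx.
Thus ∫_0^3/2 u'(x) v'(x) dx = ∫_0^3/2 f(x) v(x) dx + [u'(x) v(x)]_0^3/2.
Choose V so that boundary terms are either known or forced to vanish.
u has inhomogeneous Neumann u'(0) = -1, u'(3/2) = 1. [u' v]_0^3/2 = (1)·v(3/2) − (-1)·v(0) = v(3/2) + v(0). Take V = H^1(0, 3/2); boundary term becomes part of RHS.
Weak formulation: find u (satisfying any essential BC) such that ∫_0^3/2 u'(x) v'(x) dx = ∫_0^3/2 f v dx + v(3/2) + v(0) for all v ∈ V (Neumann data are natural BCs: they enter the RHS as boundary terms).
Substituting f(x) = 1/6 - 2*x, the right-hand side is ∫_0^3/2 (1/6 - 2*x) v dx + v(3/2) + v(0).
Compatibility check (pure Neumann): taking v ≡ 1 ∈ V gives 0 = ∫_0^3/2 f dx + (1) − (-1), i.e. ∫_0^3/2 f dx must equal u'(0) − u'(3/2) = -2. Indeed ∫_0^3/2 (1/6 - 2*x) dx = -2, so the data are compatible. The solution is then unique only up to an additive constant (fix it e.g. by requiring ∫_0^3/2 u dx = 0).


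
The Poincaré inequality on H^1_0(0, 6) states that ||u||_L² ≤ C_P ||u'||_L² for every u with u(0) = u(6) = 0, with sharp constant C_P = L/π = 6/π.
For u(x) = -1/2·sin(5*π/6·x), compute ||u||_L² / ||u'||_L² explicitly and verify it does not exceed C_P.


||u||_L² / ||u'||_L² = 6/(5*π) < C_P = 6/π.

u(x) = -1/2·sin(5*π/6·x), so u'(x) = -5*π*cos(5*π*x/6)/12.
Writing u(x) = A·sin(kπx/L) with A = -1/2 and k = 5, use ∫_0^L sin²(kπx/L) dx = L/2 and ∫_0^L cos²(kπx/L) dx = L/2.
u² = 1/4·sin²(5*π/6·x) and (u')² = 25*π^2/144·cos²(5*π/6·x), and each of sin², cos² integrates to L/2 = 3 over (0, 6).
∫_0^6 u² dx = 3/4, so ||u||_L² = sqrt(3)/2.
∫_0^6 (u')² dx = 25*π^2/48, so ||u'||_L² = 5*sqrt(3)*π/12.
Ratio ||u||_L² / ||u'||_L² = 6/(5*π).
Sharp Poincaré constant on H^1_0(0, 6) is C_P = L/π = 6/π, achieved by sin(π/6·x).
This is the k = 5 harmonic; the ratio L/(kπ) is strictly less than C_P = L/π, consistent with the sharp inequality ||u||_L² ≤ C_P ||u'||_L².


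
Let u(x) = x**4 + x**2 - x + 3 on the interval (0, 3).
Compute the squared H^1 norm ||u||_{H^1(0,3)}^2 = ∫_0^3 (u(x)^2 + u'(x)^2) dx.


||u||_{H^1}^2 = 599691/70

The H^1 norm (squared) on an interval (0, L) is
  ||u||_{H^1}^2 = ∫_0^L u(x)^2 dx + ∫_0^L u'(x)^2 dx.
Compute u'(x) = 4*x**3 + 2*x - 1.
Then u(x)^2 = x**8 + 2*x**6 - 2*x**5 + 7*x**4 - 2*x**3 + 7*x**2 - 6*x + 9 and u'(x)^2 = 16*x**6 + 16*x**4 - 8*x**3 + 4*x**2 - 4*x + 1.
Integrate each monomial from 0 to 3 using ∫_0^3 c·x^n dx = c·3^(n+1)/(n+1):
  ∫_0^3 u(x)^2 dx = ∫_0^3 (x^8 + 2*x^6 - 2*x^5 + 7*x^4 - 2*x^3 + 7*x^2 - 6*x + 9) dx. Term by term:
    ∫_0^3 x^8 dx = 2187;  ∫_0^3 2*x^6 dx = 4374/7;  ∫_0^3 -2*x^5 dx = -243;
    ∫_0^3 7*x^4 dx = 1701/5;  ∫_0^3 -2*x^3 dx = -81/2;  ∫_0^3 7*x^2 dx = 63;
    ∫_0^3 -6*x dx = -27;  ∫_0^3 9 dx = 27.
  Sum: 2187 + 4374/7 − 243 + 1701/5 − 81/2 + 63 − 27 + 27 = 205209/70.
  ∫_0^3 u'(x)^2 dx = ∫_0^3 (16*x^6 + 16*x^4 - 8*x^3 + 4*x^2 - 4*x + 1) dx. Term by term:
    ∫_0^3 16*x^6 dx = 34992/7;  ∫_0^3 16*x^4 dx = 3888/5;  ∫_0^3 -8*x^3 dx = -162;
    ∫_0^3 4*x^2 dx = 36;  ∫_0^3 -4*x dx = -18;  ∫_0^3 1 dx = 3.
  Sum: 34992/7 + 3888/5 − 162 + 36 − 18 + 3 = 197241/35.
Adding: ||u||_{H^1}^2 = 205209/70 + 197241/35 = 599691/70.


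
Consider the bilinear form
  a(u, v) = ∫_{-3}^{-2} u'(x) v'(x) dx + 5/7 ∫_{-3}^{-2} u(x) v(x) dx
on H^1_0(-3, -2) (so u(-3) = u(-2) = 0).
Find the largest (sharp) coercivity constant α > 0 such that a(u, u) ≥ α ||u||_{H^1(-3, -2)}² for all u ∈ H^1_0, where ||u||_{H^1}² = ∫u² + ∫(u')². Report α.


α = (5/7 + π^2)/(1 + π^2)

Coercivity of a(·,·) on H^1_0(-3, -2) means a(u, u) ≥ α ||u||_{H^1}² for every u ∈ H^1_0.
The interval has length L = 1, and Poincaré/coercivity depend only on L. Here a(u, u) = ∫(u')² + (5/7)·∫u².
Here 0 < c = 5/7 < 1. The condition a(u,u) ≥ α||u||_{H^1}² reads (1−α)∫(u')² ≥ (α−c)∫u². Any admissible α is ≤ 1 (rapidly oscillating u have ∫u²/∫(u')² → 0), and α = 1 would force 0 ≥ (1−c)∫u², impossible since c < 1; so 1−α > 0. By the sharp Poincaré inequality on H^1_0 of an interval of length L, ∫(u')² ≥ (π/L)²∫u² with equality for the first sine mode sin(π(x−x₀)/L) (x₀ the left endpoint), so the inequality holds for all u iff (1−α)(π/L)² ≥ α − c, i.e. α ≤ ((π/L)² + c)/((π/L)² + 1) = (1 + c(L/π)²)/(1 + (L/π)²). With (π/L)² = π^2 and c = 5/7, the largest admissible constant is α = ((π/L)² + c)/((π/L)² + 1).
Simplifying, α = (5/7 + π^2)/(1 + π^2).


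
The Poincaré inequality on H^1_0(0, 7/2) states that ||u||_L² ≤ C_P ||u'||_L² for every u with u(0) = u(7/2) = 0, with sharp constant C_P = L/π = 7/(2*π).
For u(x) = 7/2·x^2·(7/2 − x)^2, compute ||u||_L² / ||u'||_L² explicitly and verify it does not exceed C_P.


||u||_L² / ||u'||_L² = 7*sqrt(3)/12 < C_P = 7/(2*π).

u(x) = 7/2·x^2·(7/2 − x)^2, so u'(x) = 7*x*(2*x - 7)*(4*x - 7)/4.
u(x) = 7/2·x^2·(7/2 − x)^2 vanishes at x = 0 and x = 7/2, so u ∈ H^1_0(0, 7/2). Differentiate via the product rule and integrate the resulting polynomials term by term.
  ∫_0^7/2 u² dx = ∫_0^7/2 (49*x^8/4 - 343*x^7/2 + 7203*x^6/8 - 16807*x^5/8 + 117649*x^4/64) dx. Term by term:
    ∫_0^7/2 49*x^8/4 dx = 1977326743/18432;  ∫_0^7/2 -343*x^7/2 dx = -1977326743/4096;  ∫_0^7/2 7203*x^6/8 dx = 847425747/1024;
    ∫_0^7/2 -16807*x^5/8 dx = -1977326743/3072;  ∫_0^7/2 117649*x^4/64 dx = 1977326743/10240.
  Sum: 1977326743/18432 − 1977326743/4096 + 847425747/1024 − 1977326743/3072 + 1977326743/10240 = 282475249/184320.
  ∫_0^7/2 (u')² dx = ∫_0^7/2 (196*x^6 - 2058*x^5 + 31213*x^4/4 - 50421*x^3/4 + 117649*x^2/16) dx. Term by term:
    ∫_0^7/2 196*x^6 dx = 5764801/32;  ∫_0^7/2 -2058*x^5 dx = -40353607/64;  ∫_0^7/2 31213*x^4/4 dx = 524596891/640;
    ∫_0^7/2 -50421*x^3/4 dx = -121060821/256;  ∫_0^7/2 117649*x^2/16 dx = 40353607/384.
  Sum: 5764801/32 − 40353607/64 + 524596891/640 − 121060821/256 + 40353607/384 = 5764801/3840.
∫_0^7/2 u² dx = 282475249/184320, so ||u||_L² = 16807*sqrt(5)/960.
∫_0^7/2 (u')² dx = 5764801/3840, so ||u'||_L² = 2401*sqrt(15)/240.
Ratio ||u||_L² / ||u'||_L² = 7*sqrt(3)/12.
Sharp Poincaré constant on H^1_0(0, 7/2) is C_P = L/π = 7/(2*π), achieved by sin(2*π/7·x).
A polynomial bump cannot attain the sharp Poincaré constant (only the first sine eigenfunction does), so the ratio is strictly less than C_P, consistent with ||u||_L² ≤ C_P ||u'||_L².


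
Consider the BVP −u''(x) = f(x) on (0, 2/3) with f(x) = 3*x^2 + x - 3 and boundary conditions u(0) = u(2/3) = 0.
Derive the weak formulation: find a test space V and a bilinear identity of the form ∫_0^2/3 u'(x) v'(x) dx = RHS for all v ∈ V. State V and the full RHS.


V = H^1_0(0, 2/3) (so v(0) = v(2/3) = 0); weak form: ∫_0^2/3 u'v' dx = ∫_0^2/3 (3*x^2 + x - 3) v dx for all v ∈ V.

Multiply both sides by a test function v and integrate from 0 to 2/3:
  ∫_0^2/3 −u''(x) v(x) dx = ∫_0^2/3 f(x) v(x) dx.
Integrate the LHS by parts once:
  ∫_0^2/3 −u'' v dx = −[u'(x) v(x)]_0^2/3 + ∫_0^2/3 u'(x) v'(x) dx.
Thus ∫_0^2/3 u'(x) v'(x) dx = ∫_0^2/3 f(x) v(x) dx + [u'(x) v(x)]_0^2/3.
Choose V so that boundary terms are either known or forced to vanish.
u is Dirichlet: u(0) = u(2/3) = 0. Let V = H^1_0(0, 2/3); then v(0) = v(2/3) = 0, and [u' v]_0^2/3 = 0.
Weak formulation: find u (satisfying any essential BC) such that ∫_0^2/3 u'(x) v'(x) dx = ∫_0^2/3 f v dx for all v ∈ V.
Substituting f(x) = 3*x^2 + x - 3, the right-hand side is ∫_0^2/3 (3*x^2 + x - 3) v dx.


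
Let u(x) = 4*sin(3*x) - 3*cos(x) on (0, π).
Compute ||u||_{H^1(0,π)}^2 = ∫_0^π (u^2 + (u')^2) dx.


||u||_{H^1(0,π)}^2 = 89*π

u'(x) = 3*sin(x) + 12*cos(3*x).
Expand u² and (u')² and integrate term by term on (0, π), using: for integers n ≥ 1, ∫_0^π sin²(nx) dx = ∫_0^π cos²(nx) dx = π/2; for n ≠ n', ∫_0^π sin(nx)sin(n'x) dx = ∫_0^π cos(nx)cos(n'x) dx = 0; and by product-to-sum, ∫_0^π sin(nx)cos(n'x) dx = ½∫_0^π [sin((n+n')x) + sin((n−n')x)] dx, which is 0 when n+n' is even and 2n/(n²−n'²) when n+n' is odd (it need not vanish on (0, π)).
  u² squared terms: (-3)²·∫cos(x)² dx = 9·π/2 = 9*π/2;  (4)²·∫sin(3x)² dx = 16·π/2 = 8*π.
  u² cross terms: 2·(-3)·(4)·∫cos(x)·sin(3x) dx = -24·(0) = 0.
  So ∫_0^π u² dx = 9*π/2 + 8*π + 0 = 25*π/2.
  (u')² squared terms: (3)²·∫sin(x)² dx = 9·π/2 = 9*π/2;  (12)²·∫cos(3x)² dx = 144·π/2 = 72*π.
  (u')² cross terms: 2·(3)·(12)·∫sin(x)·cos(3x) dx = 72·(0) = 0.
  So ∫_0^π (u')² dx = 9*π/2 + 72*π + 0 = 153*π/2.
||u||_{H^1}^2 = (25*π/2) + (153*π/2) = 89*π.


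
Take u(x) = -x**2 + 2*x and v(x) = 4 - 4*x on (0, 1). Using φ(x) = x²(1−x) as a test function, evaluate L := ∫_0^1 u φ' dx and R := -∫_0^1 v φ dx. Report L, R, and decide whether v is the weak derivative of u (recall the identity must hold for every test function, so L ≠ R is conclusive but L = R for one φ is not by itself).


LHS = -1/15, RHS = -2/15. No, v is not the weak derivative of u.

u(x) = -x**2 + 2*x, classical derivative u'(x) = 2 - 2*x.
φ(x) = x²(1−x), so φ'(x) = x*(2 - 3*x).
Note φ(0) = φ(1) = 0, so the boundary term u·φ vanishes.
LHS = ∫_0^1 u(x) φ'(x) dx = ∫_0^1 (3*x^4 - 8*x^3 + 4*x^2) dx. Term by term:
  ∫_0^1 3*x^4 dx = 3/5;  ∫_0^1 -8*x^3 dx = -2;  ∫_0^1 4*x^2 dx = 4/3.
Sum: 3/5 − 2 + 4/3 = -1/15.
So LHS = -1/15.
∫_0^1 v(x) φ(x) dx = ∫_0^1 (4*x^4 - 8*x^3 + 4*x^2) dx. Term by term:
  ∫_0^1 4*x^4 dx = 4/5;  ∫_0^1 -8*x^3 dx = -2;  ∫_0^1 4*x^2 dx = 4/3.
Sum: 4/5 − 2 + 4/3 = 2/15.
So RHS = -∫_0^1 v(x) φ(x) dx = -2/15.
LHS − RHS = 1/15 ≠ 0, so the identity fails.
(For a valid weak derivative the identity must hold for EVERY test function, in particular this one. The failure shows v is NOT the weak derivative of u.)
Correct weak derivative would be u'(x) = 2 - 2*x.


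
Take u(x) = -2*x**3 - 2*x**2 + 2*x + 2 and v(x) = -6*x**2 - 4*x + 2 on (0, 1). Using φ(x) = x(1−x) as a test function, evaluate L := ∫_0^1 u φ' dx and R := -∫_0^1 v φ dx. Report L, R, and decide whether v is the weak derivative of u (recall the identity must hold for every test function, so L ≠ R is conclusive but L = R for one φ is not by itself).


LHS = 3/10, RHS = 3/10. Yes, v = u' weakly.

u(x) = -2*x**3 - 2*x**2 + 2*x + 2, classical derivative u'(x) = -6*x**2 - 4*x + 2.
φ(x) = x(1−x), so φ'(x) = 1 - 2*x.
Note φ(0) = φ(1) = 0, so the boundary term u·φ vanishes.
LHS = ∫_0^1 u(x) φ'(x) dx = ∫_0^1 (4*x^4 + 2*x^3 - 6*x^2 - 2*x + 2) dx. Term by term:
  ∫_0^1 4*x^4 dx = 4/5;  ∫_0^1 2*x^3 dx = 1/2;  ∫_0^1 -6*x^2 dx = -2;
  ∫_0^1 -2*x dx = -1;  ∫_0^1 2 dx = 2.
Sum: 4/5 + 1/2 − 2 − 1 + 2 = 3/10.
So LHS = 3/10.
∫_0^1 v(x) φ(x) dx = ∫_0^1 (6*x^4 - 2*x^3 - 6*x^2 + 2*x) dx. Term by term:
  ∫_0^1 6*x^4 dx = 6/5;  ∫_0^1 -2*x^3 dx = -1/2;  ∫_0^1 -6*x^2 dx = -2;
  ∫_0^1 2*x dx = 1.
Sum: 6/5 − 1/2 − 2 + 1 = -3/10.
So RHS = -∫_0^1 v(x) φ(x) dx = 3/10.
LHS = RHS, so the identity holds for this test φ.
Moreover u is smooth here and v(x) = u'(x) = -6*x**2 - 4*x + 2 pointwise, so the identity holds for every test function. Hence v is the weak derivative of u.
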